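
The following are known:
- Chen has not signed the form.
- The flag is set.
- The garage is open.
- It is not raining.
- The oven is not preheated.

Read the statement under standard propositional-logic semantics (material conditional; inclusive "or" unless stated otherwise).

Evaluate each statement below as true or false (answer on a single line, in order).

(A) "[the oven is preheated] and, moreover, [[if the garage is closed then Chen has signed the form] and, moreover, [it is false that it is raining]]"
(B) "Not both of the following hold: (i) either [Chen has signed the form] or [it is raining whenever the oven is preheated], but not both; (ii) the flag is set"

(A) False / (B) False

Let U = "the oven is preheated" (False), R = "the garage is closed" (False), P = "Chen has signed the form" (False), S = "it is raining" (False), Q = "the flag is set" (True).

(A): This is U and ((R -> P) and not S).

R -> P = False -> False = True
not S = not False = True
(R -> P) and not S = True and True = True
U and ((R -> P) and not S) = False and True = False
Thus (A) is false.

(B): In symbols: (P xor (U -> S)) nand Q

U -> S = False -> False = True
P xor (U -> S) = False xor True = True
(P xor (U -> S)) nand Q = True nand True = False
So (B) is false.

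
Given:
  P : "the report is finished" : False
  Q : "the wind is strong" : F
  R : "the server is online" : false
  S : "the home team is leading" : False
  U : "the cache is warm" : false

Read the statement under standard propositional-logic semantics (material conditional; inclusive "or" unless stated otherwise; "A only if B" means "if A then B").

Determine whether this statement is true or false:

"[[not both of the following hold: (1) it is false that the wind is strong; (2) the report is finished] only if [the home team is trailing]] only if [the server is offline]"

Values: Q=False, P=False, S=False, R=False.
In symbols: ((not Q nand P) -> not S) -> not R

not Q = not False = True
not Q nand P = True nand False = True
not S = not False = True
(not Q nand P) -> not S = True -> True = True
not R = not False = True
((not Q nand P) -> not S) -> not R = True -> True = True

The statement is true.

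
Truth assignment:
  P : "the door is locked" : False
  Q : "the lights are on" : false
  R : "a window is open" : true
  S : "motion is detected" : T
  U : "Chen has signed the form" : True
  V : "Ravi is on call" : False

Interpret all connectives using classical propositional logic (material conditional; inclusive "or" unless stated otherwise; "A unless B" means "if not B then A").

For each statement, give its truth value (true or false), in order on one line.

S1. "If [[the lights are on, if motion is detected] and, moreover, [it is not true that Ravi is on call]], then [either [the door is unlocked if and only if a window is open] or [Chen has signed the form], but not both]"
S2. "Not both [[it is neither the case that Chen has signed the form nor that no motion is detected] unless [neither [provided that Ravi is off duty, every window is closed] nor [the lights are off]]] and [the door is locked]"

S1 true; S2 true

S1: Formalization: ((S -> Q) and not V) -> ((not P iff R) xor U)

S -> Q = True -> False = False
not V = not False = True
(S -> Q) and not V = False and True = False
not P = not False = True
not P iff R = True iff True = True
(not P iff R) xor U = True xor True = False
((S -> Q) and not V) -> ((not P iff R) xor U) = False -> False = True
Hence S1 is true.

S2: This is ((U nor not S) or ((not V -> not R) nor not Q)) nand P.

not S = not True = False
U nor not S = True nor False = False
not V = not False = True
not R = not True = False
not V -> not R = True -> False = False
not Q = not False = True
(not V -> not R) nor not Q = False nor True = False
(U nor not S) or ((not V -> not R) nor not Q) = False or False = False
((U nor not S) or ((not V -> not R) nor not Q)) nand P = False nand False = True
Thus S2 is true.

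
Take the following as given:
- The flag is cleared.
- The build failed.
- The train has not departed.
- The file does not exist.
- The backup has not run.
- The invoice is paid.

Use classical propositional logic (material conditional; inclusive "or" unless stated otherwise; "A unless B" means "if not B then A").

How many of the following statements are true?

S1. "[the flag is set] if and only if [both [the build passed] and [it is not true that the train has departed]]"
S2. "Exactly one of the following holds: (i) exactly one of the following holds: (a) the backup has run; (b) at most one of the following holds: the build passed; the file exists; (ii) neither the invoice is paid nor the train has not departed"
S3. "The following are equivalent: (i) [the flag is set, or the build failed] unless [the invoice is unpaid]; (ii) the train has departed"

2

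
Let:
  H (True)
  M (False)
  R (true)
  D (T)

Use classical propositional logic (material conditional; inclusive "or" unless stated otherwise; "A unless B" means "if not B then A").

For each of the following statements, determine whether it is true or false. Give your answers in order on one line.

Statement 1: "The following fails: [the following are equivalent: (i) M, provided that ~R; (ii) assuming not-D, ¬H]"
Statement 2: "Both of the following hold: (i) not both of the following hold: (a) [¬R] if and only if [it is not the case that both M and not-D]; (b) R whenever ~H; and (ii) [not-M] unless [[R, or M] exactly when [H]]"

Statement 1: In symbols: ¬((¬R → M) ↔ (¬D → ¬H))

¬R = ¬T = F
¬R → M = F → F = T
¬D = ¬T = F
¬H = ¬T = F
¬D → ¬H = F → F = T
(¬R → M) ↔ (¬D → ¬H) = T ↔ T = T
¬((¬R → M) ↔ (¬D → ¬H)) = ¬T = F
So Statement 1 is false.

Statement 2: In symbols: ((¬R ↔ (M ↑ ¬D)) ↑ (¬H → R)) ∧ (¬M ∨ ((R ∨ M) ↔ H))

¬R = ¬T = F
¬D = ¬T = F
M ↑ ¬D = F ↑ F = T
¬R ↔ (M ↑ ¬D) = F ↔ T = F
¬H = ¬T = F
¬H → R = F → T = T
(¬R ↔ (M ↑ ¬D)) ↑ (¬H → R) = F ↑ T = T
¬M = ¬F = T
R ∨ M = T ∨ F = T
(R ∨ M) ↔ H = T ↔ T = T
¬M ∨ ((R ∨ M) ↔ H) = T ∨ T = T
((¬R ↔ (M ↑ ¬D)) ↑ (¬H → R)) ∧ (¬M ∨ ((R ∨ M) ↔ H)) = T ∧ T = T
Hence Statement 2 is true.

Statement 1 false, Statement 2 true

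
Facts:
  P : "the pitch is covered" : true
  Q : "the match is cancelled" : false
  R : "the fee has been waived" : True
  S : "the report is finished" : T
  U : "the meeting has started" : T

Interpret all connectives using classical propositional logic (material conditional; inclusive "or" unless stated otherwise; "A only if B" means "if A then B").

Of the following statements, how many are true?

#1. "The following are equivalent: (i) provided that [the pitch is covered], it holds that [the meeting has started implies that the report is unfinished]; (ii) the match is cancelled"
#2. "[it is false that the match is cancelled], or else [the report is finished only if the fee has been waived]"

#1: This is (P -> (U -> not S)) iff Q.

not S = not True = False
U -> not S = True -> False = False
P -> (U -> not S) = True -> False = False
(P -> (U -> not S)) iff Q = False iff False = True
Thus #1 is true.

#2: Parsed as not Q or (S -> R)

not Q = not False = True
S -> R = True -> True = True
not Q or (S -> R) = True or True = True
Thus #2 is true.

True statements: 2 (#1, #2).

2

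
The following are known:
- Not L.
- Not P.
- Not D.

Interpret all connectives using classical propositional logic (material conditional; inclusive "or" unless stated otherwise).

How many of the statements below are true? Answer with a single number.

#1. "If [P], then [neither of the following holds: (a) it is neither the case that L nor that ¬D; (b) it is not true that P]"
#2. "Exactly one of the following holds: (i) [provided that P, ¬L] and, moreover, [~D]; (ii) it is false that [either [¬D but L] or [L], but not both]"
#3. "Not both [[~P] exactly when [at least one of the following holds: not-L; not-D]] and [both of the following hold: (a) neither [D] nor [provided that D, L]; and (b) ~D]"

2

#1: Formalization: P → ((L ↓ ¬D) ↓ ¬P)

¬D = ¬F = T
L ↓ ¬D = F ↓ T = F
¬P = ¬F = T
(L ↓ ¬D) ↓ ¬P = F ↓ T = F
P → ((L ↓ ¬D) ↓ ¬P) = F → F = T
Hence #1 is true.

#2: This is ((P → ¬L) ∧ ¬D) ⊕ ¬((¬D ∧ L) ⊕ L).

¬L = ¬F = T
P → ¬L = F → T = T
¬D = ¬F = T
(P → ¬L) ∧ ¬D = T ∧ T = T
¬D = ¬F = T
¬D ∧ L = T ∧ F = F
(¬D ∧ L) ⊕ L = F ⊕ F = F
¬((¬D ∧ L) ⊕ L) = ¬F = T
((P → ¬L) ∧ ¬D) ⊕ ¬((¬D ∧ L) ⊕ L) = T ⊕ T = F
Hence #2 is false.

#3: Parsed as (¬P ↔ (¬L ∨ ¬D)) ↑ ((D ↓ (D → L)) ∧ ¬D)

¬P = ¬F = T
¬L = ¬F = T
¬D = ¬F = T
¬L ∨ ¬D = T ∨ T = T
¬P ↔ (¬L ∨ ¬D) = T ↔ T = T
D → L = F → F = T
D ↓ (D → L) = F ↓ T = F
¬D = ¬F = T
(D ↓ (D → L)) ∧ ¬D = F ∧ T = F
(¬P ↔ (¬L ∨ ¬D)) ↑ ((D ↓ (D → L)) ∧ ¬D) = T ↑ F = T
Thus #3 is true.

Count: 2.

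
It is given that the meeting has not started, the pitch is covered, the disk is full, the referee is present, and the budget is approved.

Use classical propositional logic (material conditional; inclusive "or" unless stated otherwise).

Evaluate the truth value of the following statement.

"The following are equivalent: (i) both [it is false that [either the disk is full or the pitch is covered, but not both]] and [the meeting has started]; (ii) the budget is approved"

Let R = "the disk is full" (T), Q = "the pitch is covered" (T), P = "the meeting has started" (F), U = "the budget is approved" (T).
This is (¬(R ⊕ Q) ∧ P) ↔ U.

R ⊕ Q = T ⊕ T = F
¬(R ⊕ Q) = ¬F = T
¬(R ⊕ Q) ∧ P = T ∧ F = F
(¬(R ⊕ Q) ∧ P) ↔ U = F ↔ T = F

False.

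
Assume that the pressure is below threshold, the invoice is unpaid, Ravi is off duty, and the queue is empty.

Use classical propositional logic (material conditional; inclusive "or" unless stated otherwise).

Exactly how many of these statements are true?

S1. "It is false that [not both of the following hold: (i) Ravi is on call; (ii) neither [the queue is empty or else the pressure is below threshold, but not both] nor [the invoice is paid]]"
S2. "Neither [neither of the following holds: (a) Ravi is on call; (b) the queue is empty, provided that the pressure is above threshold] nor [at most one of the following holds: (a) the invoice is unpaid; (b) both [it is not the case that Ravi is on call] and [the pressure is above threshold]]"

0

Let R = "Ravi is on call" (F), S = "the queue is empty" (T), P = "the pressure is above threshold" (F), Q = "the invoice is paid" (F).

S1: Parsed as ~(R nand ((S xor ~P) nor Q))

~P = ~F = T
S xor ~P = T xor T = F
(S xor ~P) nor Q = F nor F = T
R nand ((S xor ~P) nor Q) = F nand T = T
~(R nand ((S xor ~P) nor Q)) = ~T = F
Thus S1 is false.

S2: In symbols: (R nor (P -> S)) nor (~Q nand (~R & P))

P -> S = F -> T = T
R nor (P -> S) = F nor T = F
~Q = ~F = T
~R = ~F = T
~R & P = T & F = F
~Q nand (~R & P) = T nand F = T
(R nor (P -> S)) nor (~Q nand (~R & P)) = F nor T = F
Thus S2 is false.

True statements: 0 (none).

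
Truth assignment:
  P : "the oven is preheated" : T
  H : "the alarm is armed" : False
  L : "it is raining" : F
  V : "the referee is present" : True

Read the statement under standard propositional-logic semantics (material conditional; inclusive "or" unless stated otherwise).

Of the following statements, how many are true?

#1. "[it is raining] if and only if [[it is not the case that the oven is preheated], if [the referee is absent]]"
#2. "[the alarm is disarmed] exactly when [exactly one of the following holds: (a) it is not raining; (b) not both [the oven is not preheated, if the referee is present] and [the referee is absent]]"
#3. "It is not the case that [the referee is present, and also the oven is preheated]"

#1: In symbols: L ↔ (¬V → ¬P)

¬V = ¬T = F
¬P = ¬T = F
¬V → ¬P = F → F = T
L ↔ (¬V → ¬P) = F ↔ T = F
Thus #1 is false.

#2: This is ¬H ↔ (¬L ⊕ ((V → ¬P) ↑ ¬V)).

¬H = ¬F = T
¬L = ¬F = T
¬P = ¬T = F
V → ¬P = T → F = F
¬V = ¬T = F
(V → ¬P) ↑ ¬V = F ↑ F = T
¬L ⊕ ((V → ¬P) ↑ ¬V) = T ⊕ T = F
¬H ↔ (¬L ⊕ ((V → ¬P) ↑ ¬V)) = T ↔ F = F
Thus #2 is false.

#3: Parsed as ¬(V ∧ P)

V ∧ P = T ∧ T = T
¬(V ∧ P) = ¬T = F
So #3 is false.

Count: 0.

0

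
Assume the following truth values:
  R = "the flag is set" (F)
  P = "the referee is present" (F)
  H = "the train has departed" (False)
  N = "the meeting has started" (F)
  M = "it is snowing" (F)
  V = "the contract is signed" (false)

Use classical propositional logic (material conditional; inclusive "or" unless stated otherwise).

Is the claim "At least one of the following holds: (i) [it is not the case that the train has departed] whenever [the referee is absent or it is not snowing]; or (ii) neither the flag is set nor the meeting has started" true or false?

true

Values: P=False, M=False, H=False, R=False, N=False.
Parsed as ((not P or not M) -> not H) or (R nor N)

not P = not False = True
not M = not False = True
not P or not M = True or True = True
not H = not False = True
(not P or not M) -> not H = True -> True = True
R nor N = False nor False = True
((not P or not M) -> not H) or (R nor N) = True or True = True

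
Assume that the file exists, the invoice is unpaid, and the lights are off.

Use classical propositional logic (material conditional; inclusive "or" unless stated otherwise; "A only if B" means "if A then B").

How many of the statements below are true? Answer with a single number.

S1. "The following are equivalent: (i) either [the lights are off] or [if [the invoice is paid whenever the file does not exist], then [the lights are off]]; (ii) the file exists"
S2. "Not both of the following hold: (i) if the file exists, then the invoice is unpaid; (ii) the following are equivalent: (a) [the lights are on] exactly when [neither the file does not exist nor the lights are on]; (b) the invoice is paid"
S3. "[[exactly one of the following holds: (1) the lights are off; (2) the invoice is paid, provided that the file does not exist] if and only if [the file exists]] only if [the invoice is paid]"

2

Let N = "the lights are on" (False), P = "the file exists" (True), M = "the invoice is paid" (False).

S1: In symbols: (not N or ((not P -> M) -> not N)) iff P

not N = not False = True
not P = not True = False
not P -> M = False -> False = True
not N = not False = True
(not P -> M) -> not N = True -> True = True
not N or ((not P -> M) -> not N) = True or True = True
(not N or ((not P -> M) -> not N)) iff P = True iff True = True
Thus S1 is true.

S2: Parsed as (P -> not M) nand ((N iff (not P nor N)) iff M)

not M = not False = True
P -> not M = True -> True = True
not P = not True = False
not P nor N = False nor False = True
N iff (not P nor N) = False iff True = False
(N iff (not P nor N)) iff M = False iff False = True
(P -> not M) nand ((N iff (not P nor N)) iff M) = True nand True = False
Hence S2 is false.

S3: Parsed as ((not N xor (not P -> M)) iff P) -> M

not N = not False = True
not P = not True = False
not P -> M = False -> False = True
not N xor (not P -> M) = True xor True = False
(not N xor (not P -> M)) iff P = False iff True = False
((not N xor (not P -> M)) iff P) -> M = False -> False = True
Thus S3 is true.

Count: 2.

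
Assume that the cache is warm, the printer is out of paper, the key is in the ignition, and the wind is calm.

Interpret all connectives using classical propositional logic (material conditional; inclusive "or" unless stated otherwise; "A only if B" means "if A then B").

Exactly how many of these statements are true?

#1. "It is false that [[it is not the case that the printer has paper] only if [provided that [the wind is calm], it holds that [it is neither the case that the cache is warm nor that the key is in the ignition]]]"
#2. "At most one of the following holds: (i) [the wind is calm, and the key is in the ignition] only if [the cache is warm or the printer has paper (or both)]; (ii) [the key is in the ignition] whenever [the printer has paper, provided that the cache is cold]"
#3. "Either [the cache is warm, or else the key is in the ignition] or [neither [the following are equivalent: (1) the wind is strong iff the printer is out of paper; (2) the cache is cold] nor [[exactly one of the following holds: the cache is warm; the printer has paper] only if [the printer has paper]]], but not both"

Let R = "the printer has paper" (F), G = "the wind is strong" (F), D = "the cache is warm" (T), Q = "the key is in the ignition" (T).

#1: This is ~(~R -> (~G -> (D nor Q))).

~R = ~F = T
~G = ~F = T
D nor Q = T nor T = F
~G -> (D nor Q) = T -> F = F
~R -> (~G -> (D nor Q)) = T -> F = F
~(~R -> (~G -> (D nor Q))) = ~F = T
Thus #1 is true.

#2: Parsed as ((~G & Q) -> (D | R)) nand ((~D -> R) -> Q)

~G = ~F = T
~G & Q = T & T = T
D | R = T | F = T
(~G & Q) -> (D | R) = T -> T = T
~D = ~T = F
~D -> R = F -> F = T
(~D -> R) -> Q = T -> T = T
((~G & Q) -> (D | R)) nand ((~D -> R) -> Q) = T nand T = F
Hence #2 is false.

#3: Formalization: (D | Q) xor (((G <-> ~R) <-> ~D) nor ((D xor R) -> R))

D | Q = T | T = T
~R = ~F = T
G <-> ~R = F <-> T = F
~D = ~T = F
(G <-> ~R) <-> ~D = F <-> F = T
D xor R = T xor F = T
(D xor R) -> R = T -> F = F
((G <-> ~R) <-> ~D) nor ((D xor R) -> R) = T nor F = F
(D | Q) xor (((G <-> ~R) <-> ~D) nor ((D xor R) -> R)) = T xor F = T
Thus #3 is true.

Count: 2.

2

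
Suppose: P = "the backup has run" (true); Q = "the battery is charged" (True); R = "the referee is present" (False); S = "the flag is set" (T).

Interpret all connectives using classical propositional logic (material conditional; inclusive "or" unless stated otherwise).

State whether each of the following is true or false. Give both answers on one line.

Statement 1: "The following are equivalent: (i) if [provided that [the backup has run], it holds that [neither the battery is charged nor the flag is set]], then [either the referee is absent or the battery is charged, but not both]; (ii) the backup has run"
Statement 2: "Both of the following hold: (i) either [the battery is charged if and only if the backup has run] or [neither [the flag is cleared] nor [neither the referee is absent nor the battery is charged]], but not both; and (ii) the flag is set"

Statement 1 true, Statement 2 false

Statement 1: In symbols: ((P → (Q ↓ S)) → (¬R ⊕ Q)) ↔ P

Q ↓ S = T ↓ T = F
P → (Q ↓ S) = T → F = F
¬R = ¬F = T
¬R ⊕ Q = T ⊕ T = F
(P → (Q ↓ S)) → (¬R ⊕ Q) = F → F = T
((P → (Q ↓ S)) → (¬R ⊕ Q)) ↔ P = T ↔ T = T
So Statement 1 is true.

Statement 2: In symbols: ((Q ↔ P) ⊕ (¬S ↓ (¬R ↓ Q))) ∧ S

Q ↔ P = T ↔ T = T
¬S = ¬T = F
¬R = ¬F = T
¬R ↓ Q = T ↓ T = F
¬S ↓ (¬R ↓ Q) = F ↓ F = T
(Q ↔ P) ⊕ (¬S ↓ (¬R ↓ Q)) = T ⊕ T = F
((Q ↔ P) ⊕ (¬S ↓ (¬R ↓ Q))) ∧ S = F ∧ T = F
Hence Statement 2 is false.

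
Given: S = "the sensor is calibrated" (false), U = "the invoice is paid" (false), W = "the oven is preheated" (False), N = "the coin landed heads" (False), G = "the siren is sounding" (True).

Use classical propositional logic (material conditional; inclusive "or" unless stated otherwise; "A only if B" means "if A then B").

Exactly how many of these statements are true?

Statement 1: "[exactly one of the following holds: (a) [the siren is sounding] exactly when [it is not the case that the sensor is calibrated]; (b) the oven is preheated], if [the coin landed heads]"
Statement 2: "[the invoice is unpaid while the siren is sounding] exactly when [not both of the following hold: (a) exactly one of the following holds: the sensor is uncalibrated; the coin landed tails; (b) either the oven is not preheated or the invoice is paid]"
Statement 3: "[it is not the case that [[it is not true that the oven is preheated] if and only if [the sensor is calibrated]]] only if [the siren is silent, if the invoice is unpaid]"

Statement 1: Parsed as N -> ((G <-> ~S) xor W)

~S = ~F = T
G <-> ~S = T <-> T = T
(G <-> ~S) xor W = T xor F = T
N -> ((G <-> ~S) xor W) = F -> T = T
So Statement 1 is true.

Statement 2: In symbols: (~U & G) <-> ((~S xor ~N) nand (~W | U))

~U = ~F = T
~U & G = T & T = T
~S = ~F = T
~N = ~F = T
~S xor ~N = T xor T = F
~W = ~F = T
~W | U = T | F = T
(~S xor ~N) nand (~W | U) = F nand T = T
(~U & G) <-> ((~S xor ~N) nand (~W | U)) = T <-> T = T
Thus Statement 2 is true.

Statement 3: Formalization: ~(~W <-> S) -> (~U -> ~G)

~W = ~F = T
~W <-> S = T <-> F = F
~(~W <-> S) = ~F = T
~U = ~F = T
~G = ~T = F
~U -> ~G = T -> F = F
~(~W <-> S) -> (~U -> ~G) = T -> F = F
Hence Statement 3 is false.

2 of the 3 statements are true (Statement 1, Statement 2).

2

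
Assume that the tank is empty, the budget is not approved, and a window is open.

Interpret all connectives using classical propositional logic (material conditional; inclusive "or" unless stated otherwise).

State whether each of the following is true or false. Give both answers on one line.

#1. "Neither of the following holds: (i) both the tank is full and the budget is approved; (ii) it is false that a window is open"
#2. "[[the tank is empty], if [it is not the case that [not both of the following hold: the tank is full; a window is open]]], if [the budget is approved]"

Let L = "the tank is full" (False), P = "the budget is approved" (False), U = "a window is open" (True).

#1: Parsed as (L and P) nor not U

L and P = False and False = False
not U = not True = False
(L and P) nor not U = False nor False = True
So #1 is true.

#2: Parsed as P -> (not (L nand U) -> not L)

L nand U = False nand True = True
not (L nand U) = not True = False
not L = not False = True
not (L nand U) -> not L = False -> True = True
P -> (not (L nand U) -> not L) = False -> True = True
Hence #2 is true.

#1 T / #2 T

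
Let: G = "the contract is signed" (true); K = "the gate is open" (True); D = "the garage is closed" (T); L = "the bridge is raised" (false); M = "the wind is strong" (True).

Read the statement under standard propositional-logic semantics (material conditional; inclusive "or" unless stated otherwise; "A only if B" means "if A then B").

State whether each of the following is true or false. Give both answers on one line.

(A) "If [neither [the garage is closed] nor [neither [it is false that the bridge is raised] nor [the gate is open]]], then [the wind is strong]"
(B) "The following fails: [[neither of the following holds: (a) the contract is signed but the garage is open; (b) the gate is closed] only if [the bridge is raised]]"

(A) true, (B) true

(A): In symbols: (D nor (not L nor K)) -> M

not L = not False = True
not L nor K = True nor True = False
D nor (not L nor K) = True nor False = False
(D nor (not L nor K)) -> M = False -> True = True
Hence (A) is true.

(B): This is not (((G and not D) nor not K) -> L).

not D = not True = False
G and not D = True and False = False
not K = not True = False
(G and not D) nor not K = False nor False = True
((G and not D) nor not K) -> L = True -> False = False
not (((G and not D) nor not K) -> L) = not False = True
Hence (B) is true.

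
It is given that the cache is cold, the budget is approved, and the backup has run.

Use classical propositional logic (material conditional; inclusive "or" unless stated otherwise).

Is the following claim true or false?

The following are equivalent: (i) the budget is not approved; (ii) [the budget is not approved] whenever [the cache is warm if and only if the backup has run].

Let Q = "the budget is approved" (T), P = "the cache is warm" (F), R = "the backup has run" (T).
Parsed as ~Q <-> ((P <-> R) -> ~Q)

~Q = ~T = F
P <-> R = F <-> T = F
~Q = ~T = F
(P <-> R) -> ~Q = F -> F = T
~Q <-> ((P <-> R) -> ~Q) = F <-> T = F

False.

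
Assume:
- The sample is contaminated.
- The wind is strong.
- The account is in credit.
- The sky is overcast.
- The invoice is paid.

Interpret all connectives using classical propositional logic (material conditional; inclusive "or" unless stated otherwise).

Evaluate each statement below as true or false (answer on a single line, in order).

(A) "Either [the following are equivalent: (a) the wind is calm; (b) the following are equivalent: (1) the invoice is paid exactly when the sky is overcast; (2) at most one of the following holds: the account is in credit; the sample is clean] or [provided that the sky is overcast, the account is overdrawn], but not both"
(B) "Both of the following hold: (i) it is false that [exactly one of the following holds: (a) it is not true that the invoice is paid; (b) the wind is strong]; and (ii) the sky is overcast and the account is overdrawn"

Let Q = "the wind is strong" (True), K = "the invoice is paid" (True), R = "the sky is overcast" (True), D = "the account is overdrawn" (False), G = "the sample is contaminated" (True).

(A): Parsed as (not Q iff ((K iff R) iff (not D nand not G))) xor (R -> D)

not Q = not True = False
K iff R = True iff True = True
not D = not False = True
not G = not True = False
not D nand not G = True nand False = True
(K iff R) iff (not D nand not G) = True iff True = True
not Q iff ((K iff R) iff (not D nand not G)) = False iff True = False
R -> D = True -> False = False
(not Q iff ((K iff R) iff (not D nand not G))) xor (R -> D) = False xor False = False
Thus (A) is false.

(B): In symbols: not (not K xor Q) and (R and D)

not K = not True = False
not K xor Q = False xor True = True
not (not K xor Q) = not True = False
R and D = True and False = False
not (not K xor Q) and (R and D) = False and False = False
Hence (B) is false.

(A) false, (B) false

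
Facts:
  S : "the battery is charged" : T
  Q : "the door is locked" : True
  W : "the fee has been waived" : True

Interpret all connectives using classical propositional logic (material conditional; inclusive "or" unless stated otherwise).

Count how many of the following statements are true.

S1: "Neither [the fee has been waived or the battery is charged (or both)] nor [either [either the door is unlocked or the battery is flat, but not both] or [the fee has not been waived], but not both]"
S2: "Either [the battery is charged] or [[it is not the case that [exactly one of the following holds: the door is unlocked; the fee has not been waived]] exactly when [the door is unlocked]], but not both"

S1: In symbols: (W | S) nor ((~Q xor ~S) xor ~W)

W | S = T | T = T
~Q = ~T = F
~S = ~T = F
~Q xor ~S = F xor F = F
~W = ~T = F
(~Q xor ~S) xor ~W = F xor F = F
(W | S) nor ((~Q xor ~S) xor ~W) = T nor F = F
Thus S1 is false.

S2: This is S xor (~(~Q xor ~W) <-> ~Q).

~Q = ~T = F
~W = ~T = F
~Q xor ~W = F xor F = F
~(~Q xor ~W) = ~F = T
~Q = ~T = F
~(~Q xor ~W) <-> ~Q = T <-> F = F
S xor (~(~Q xor ~W) <-> ~Q) = T xor F = T
So S2 is true.

Count: 1.

1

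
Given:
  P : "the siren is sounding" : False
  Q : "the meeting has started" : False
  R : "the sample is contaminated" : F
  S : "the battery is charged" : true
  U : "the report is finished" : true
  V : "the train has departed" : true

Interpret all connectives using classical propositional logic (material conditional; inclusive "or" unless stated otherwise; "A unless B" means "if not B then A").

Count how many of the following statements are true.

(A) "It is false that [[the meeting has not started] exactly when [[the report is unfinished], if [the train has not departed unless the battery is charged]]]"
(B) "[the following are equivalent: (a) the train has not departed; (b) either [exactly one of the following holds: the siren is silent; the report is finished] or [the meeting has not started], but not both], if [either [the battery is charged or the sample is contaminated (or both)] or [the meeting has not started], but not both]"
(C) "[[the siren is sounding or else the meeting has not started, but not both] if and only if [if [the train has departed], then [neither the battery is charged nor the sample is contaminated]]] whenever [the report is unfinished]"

3

(A): Formalization: ¬(¬Q ↔ ((¬V ∨ S) → ¬U))

¬Q = ¬F = T
¬V = ¬T = F
¬V ∨ S = F ∨ T = T
¬U = ¬T = F
(¬V ∨ S) → ¬U = T → F = F
¬Q ↔ ((¬V ∨ S) → ¬U) = T ↔ F = F
¬(¬Q ↔ ((¬V ∨ S) → ¬U)) = ¬F = T
So (A) is true.

(B): In symbols: ((S ∨ R) ⊕ ¬Q) → (¬V ↔ ((¬P ⊕ U) ⊕ ¬Q))

S ∨ R = T ∨ F = T
¬Q = ¬F = T
(S ∨ R) ⊕ ¬Q = T ⊕ T = F
¬V = ¬T = F
¬P = ¬F = T
¬P ⊕ U = T ⊕ T = F
¬Q = ¬F = T
(¬P ⊕ U) ⊕ ¬Q = F ⊕ T = T
¬V ↔ ((¬P ⊕ U) ⊕ ¬Q) = F ↔ T = F
((S ∨ R) ⊕ ¬Q) → (¬V ↔ ((¬P ⊕ U) ⊕ ¬Q)) = F → F = T
Thus (B) is true.

(C): Formalization: ¬U → ((P ⊕ ¬Q) ↔ (V → (S ↓ R)))

¬U = ¬T = F
¬Q = ¬F = T
P ⊕ ¬Q = F ⊕ T = T
S ↓ R = T ↓ F = F
V → (S ↓ R) = T → F = F
(P ⊕ ¬Q) ↔ (V → (S ↓ R)) = T ↔ F = F
¬U → ((P ⊕ ¬Q) ↔ (V → (S ↓ R))) = F → F = T
Thus (C) is true.

3 of the 3 statements are true ((A), (B), (C)).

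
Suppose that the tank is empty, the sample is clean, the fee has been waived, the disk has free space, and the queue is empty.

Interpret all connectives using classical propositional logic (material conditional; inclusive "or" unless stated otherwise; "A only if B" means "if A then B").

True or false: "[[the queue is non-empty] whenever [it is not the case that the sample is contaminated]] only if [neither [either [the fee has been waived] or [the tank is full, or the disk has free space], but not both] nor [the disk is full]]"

true

Let W = "the sample is contaminated" (False), S = "the queue is empty" (True), Q = "the fee has been waived" (True), N = "the tank is full" (False), V = "the disk is full" (False).
This is (not W -> not S) -> ((Q xor (N or not V)) nor V).

not W = not False = True
not S = not True = False
not W -> not S = True -> False = False
not V = not False = True
N or not V = False or True = True
Q xor (N or not V) = True xor True = False
(Q xor (N or not V)) nor V = False nor False = True
(not W -> not S) -> ((Q xor (N or not V)) nor V) = False -> True = True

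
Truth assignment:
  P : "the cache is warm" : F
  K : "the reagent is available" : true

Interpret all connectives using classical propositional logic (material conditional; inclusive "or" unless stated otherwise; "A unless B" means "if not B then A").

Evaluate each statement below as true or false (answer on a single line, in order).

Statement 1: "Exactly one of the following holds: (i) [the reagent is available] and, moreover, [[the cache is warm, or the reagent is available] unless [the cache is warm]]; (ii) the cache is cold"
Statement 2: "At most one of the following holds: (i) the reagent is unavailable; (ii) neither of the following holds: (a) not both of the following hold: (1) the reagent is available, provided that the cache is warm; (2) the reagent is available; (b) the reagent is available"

Statement 1: Parsed as (K & ((P | K) | P)) xor ~P

P | K = F | T = T
(P | K) | P = T | F = T
K & ((P | K) | P) = T & T = T
~P = ~F = T
(K & ((P | K) | P)) xor ~P = T xor T = F
Thus Statement 1 is false.

Statement 2: Parsed as ~K nand (((P -> K) nand K) nor K)

~K = ~T = F
P -> K = F -> T = T
(P -> K) nand K = T nand T = F
((P -> K) nand K) nor K = F nor T = F
~K nand (((P -> K) nand K) nor K) = F nand F = T
So Statement 2 is true.

Statement 1 false / Statement 2 true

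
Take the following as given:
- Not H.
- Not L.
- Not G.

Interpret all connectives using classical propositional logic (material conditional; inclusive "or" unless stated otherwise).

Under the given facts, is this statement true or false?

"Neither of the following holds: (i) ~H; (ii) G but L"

false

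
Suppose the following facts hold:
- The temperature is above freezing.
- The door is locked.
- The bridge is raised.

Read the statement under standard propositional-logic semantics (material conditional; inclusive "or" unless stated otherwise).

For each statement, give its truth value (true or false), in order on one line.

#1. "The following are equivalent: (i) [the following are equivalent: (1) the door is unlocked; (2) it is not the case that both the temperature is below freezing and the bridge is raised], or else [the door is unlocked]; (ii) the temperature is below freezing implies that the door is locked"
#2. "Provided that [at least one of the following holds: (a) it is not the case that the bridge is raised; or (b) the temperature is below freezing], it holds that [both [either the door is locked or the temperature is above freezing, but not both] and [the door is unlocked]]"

Let S = "the door is locked" (T), P = "the temperature is below freezing" (F), W = "the bridge is raised" (T).

#1: In symbols: ((~S <-> (P nand W)) | ~S) <-> (P -> S)

~S = ~T = F
P nand W = F nand T = T
~S <-> (P nand W) = F <-> T = F
~S = ~T = F
(~S <-> (P nand W)) | ~S = F | F = F
P -> S = F -> T = T
((~S <-> (P nand W)) | ~S) <-> (P -> S) = F <-> T = F
So #1 is false.

#2: Parsed as (~W | P) -> ((S xor ~P) & ~S)

~W = ~T = F
~W | P = F | F = F
~P = ~F = T
S xor ~P = T xor T = F
~S = ~T = F
(S xor ~P) & ~S = F & F = F
(~W | P) -> ((S xor ~P) & ~S) = F -> F = T
So #2 is true.

#1 false, #2 true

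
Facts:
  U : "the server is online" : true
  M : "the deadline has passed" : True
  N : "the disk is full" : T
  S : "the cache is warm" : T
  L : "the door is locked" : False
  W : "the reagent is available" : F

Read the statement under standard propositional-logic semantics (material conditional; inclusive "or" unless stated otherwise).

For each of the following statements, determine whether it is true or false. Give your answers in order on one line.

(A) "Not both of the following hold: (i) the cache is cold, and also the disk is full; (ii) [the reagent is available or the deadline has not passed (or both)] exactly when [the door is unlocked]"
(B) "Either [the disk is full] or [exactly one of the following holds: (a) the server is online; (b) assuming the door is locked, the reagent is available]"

(A) True, (B) True

(A): This is (not S and N) nand ((W or not M) iff not L).

not S = not True = False
not S and N = False and True = False
not M = not True = False
W or not M = False or False = False
not L = not False = True
(W or not M) iff not L = False iff True = False
(not S and N) nand ((W or not M) iff not L) = False nand False = True
Hence (A) is true.

(B): In symbols: N or (U xor (L -> W))

L -> W = False -> False = True
U xor (L -> W) = True xor True = False
N or (U xor (L -> W)) = True or False = True
Hence (B) is true.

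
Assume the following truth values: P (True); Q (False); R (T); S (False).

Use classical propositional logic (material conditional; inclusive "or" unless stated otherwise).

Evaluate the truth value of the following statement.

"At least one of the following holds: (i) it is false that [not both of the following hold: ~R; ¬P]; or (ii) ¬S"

The statement is true.

This is ~(~R nand ~P) | ~S.

~R = ~T = F
~P = ~T = F
~R nand ~P = F nand F = T
~(~R nand ~P) = ~T = F
~S = ~F = T
~(~R nand ~P) | ~S = F | T = T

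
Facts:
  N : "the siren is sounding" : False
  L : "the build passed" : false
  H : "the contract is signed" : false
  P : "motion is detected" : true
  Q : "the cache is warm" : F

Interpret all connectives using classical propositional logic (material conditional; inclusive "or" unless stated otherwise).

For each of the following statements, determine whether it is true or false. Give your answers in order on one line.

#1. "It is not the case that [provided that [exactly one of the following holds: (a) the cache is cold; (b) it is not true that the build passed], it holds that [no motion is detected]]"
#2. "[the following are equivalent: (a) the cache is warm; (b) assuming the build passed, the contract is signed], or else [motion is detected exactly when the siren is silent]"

#1 F; #2 T

#1: Parsed as ~((~Q xor ~L) -> ~P)

~Q = ~F = T
~L = ~F = T
~Q xor ~L = T xor T = F
~P = ~T = F
(~Q xor ~L) -> ~P = F -> F = T
~((~Q xor ~L) -> ~P) = ~T = F
Hence #1 is false.

#2: In symbols: (Q <-> (L -> H)) | (P <-> ~N)

L -> H = F -> F = T
Q <-> (L -> H) = F <-> T = F
~N = ~F = T
P <-> ~N = T <-> T = T
(Q <-> (L -> H)) | (P <-> ~N) = F | T = T
Hence #2 is true.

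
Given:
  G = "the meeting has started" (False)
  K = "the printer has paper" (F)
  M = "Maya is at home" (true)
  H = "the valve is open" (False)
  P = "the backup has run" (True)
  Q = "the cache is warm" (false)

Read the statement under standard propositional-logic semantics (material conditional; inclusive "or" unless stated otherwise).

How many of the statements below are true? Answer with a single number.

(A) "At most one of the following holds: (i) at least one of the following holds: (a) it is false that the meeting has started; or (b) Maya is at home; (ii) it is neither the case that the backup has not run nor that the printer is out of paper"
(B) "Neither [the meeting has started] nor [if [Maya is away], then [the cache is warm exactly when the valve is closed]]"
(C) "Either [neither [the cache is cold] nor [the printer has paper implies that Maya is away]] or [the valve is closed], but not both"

2

(A): In symbols: (¬G ∨ M) ↑ (¬P ↓ ¬K)

¬G = ¬F = T
¬G ∨ M = T ∨ T = T
¬P = ¬T = F
¬K = ¬F = T
¬P ↓ ¬K = F ↓ T = F
(¬G ∨ M) ↑ (¬P ↓ ¬K) = T ↑ F = T
Hence (A) is true.

(B): This is G ↓ (¬M → (Q ↔ ¬H)).

¬M = ¬T = F
¬H = ¬F = T
Q ↔ ¬H = F ↔ T = F
¬M → (Q ↔ ¬H) = F → F = T
G ↓ (¬M → (Q ↔ ¬H)) = F ↓ T = F
So (B) is false.

(C): This is (¬Q ↓ (K → ¬M)) ⊕ ¬H.

¬Q = ¬F = T
¬M = ¬T = F
K → ¬M = F → F = T
¬Q ↓ (K → ¬M) = T ↓ T = F
¬H = ¬F = T
(¬Q ↓ (K → ¬M)) ⊕ ¬H = F ⊕ T = T
Hence (C) is true.

Count: 2.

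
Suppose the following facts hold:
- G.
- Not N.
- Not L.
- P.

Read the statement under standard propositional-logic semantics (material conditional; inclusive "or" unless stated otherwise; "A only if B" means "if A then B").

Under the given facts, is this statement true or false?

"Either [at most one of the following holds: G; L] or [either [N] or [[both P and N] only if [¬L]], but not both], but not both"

false

This is (G nand L) xor (N xor ((P & N) -> ~L)).

G nand L = T nand F = T
P & N = T & F = F
~L = ~F = T
(P & N) -> ~L = F -> T = T
N xor ((P & N) -> ~L) = F xor T = T
(G nand L) xor (N xor ((P & N) -> ~L)) = T xor T = F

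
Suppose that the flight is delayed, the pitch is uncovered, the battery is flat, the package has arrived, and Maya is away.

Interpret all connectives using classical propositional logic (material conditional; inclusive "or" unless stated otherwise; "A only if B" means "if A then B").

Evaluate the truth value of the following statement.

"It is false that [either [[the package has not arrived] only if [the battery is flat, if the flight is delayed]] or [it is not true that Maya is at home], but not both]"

true

Let S = "the package has arrived" (T), R = "the flight is delayed" (T), V = "the battery is charged" (F), U = "Maya is at home" (F).
This is ¬((¬S → (R → ¬V)) ⊕ ¬U).

¬S = ¬T = F
¬V = ¬F = T
R → ¬V = T → T = T
¬S → (R → ¬V) = F → T = T
¬U = ¬F = T
(¬S → (R → ¬V)) ⊕ ¬U = T ⊕ T = F
¬((¬S → (R → ¬V)) ⊕ ¬U) = ¬F = T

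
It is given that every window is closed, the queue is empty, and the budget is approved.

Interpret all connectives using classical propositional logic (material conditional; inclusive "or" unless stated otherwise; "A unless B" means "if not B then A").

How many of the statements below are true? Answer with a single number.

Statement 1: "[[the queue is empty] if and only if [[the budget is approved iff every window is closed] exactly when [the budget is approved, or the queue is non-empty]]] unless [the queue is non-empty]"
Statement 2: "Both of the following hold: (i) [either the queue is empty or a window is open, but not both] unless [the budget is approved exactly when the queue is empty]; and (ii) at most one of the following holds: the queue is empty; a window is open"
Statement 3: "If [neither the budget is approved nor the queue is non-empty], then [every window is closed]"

Let S = "the queue is empty" (True), D = "the budget is approved" (True), U = "a window is open" (False).

Statement 1: Formalization: (S iff ((D iff not U) iff (D or not S))) or not S

not U = not False = True
D iff not U = True iff True = True
not S = not True = False
D or not S = True or False = True
(D iff not U) iff (D or not S) = True iff True = True
S iff ((D iff not U) iff (D or not S)) = True iff True = True
not S = not True = False
(S iff ((D iff not U) iff (D or not S))) or not S = True or False = True
So Statement 1 is true.

Statement 2: Parsed as ((S xor U) or (D iff S)) and (S nand U)

S xor U = True xor False = True
D iff S = True iff True = True
(S xor U) or (D iff S) = True or True = True
S nand U = True nand False = True
((S xor U) or (D iff S)) and (S nand U) = True and True = True
Hence Statement 2 is true.

Statement 3: In symbols: (D nor not S) -> not U

not S = not True = False
D nor not S = True nor False = False
not U = not False = True
(D nor not S) -> not U = False -> True = True
Hence Statement 3 is true.

3 of the 3 statements are true (Statement 1, Statement 2, Statement 3).

3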